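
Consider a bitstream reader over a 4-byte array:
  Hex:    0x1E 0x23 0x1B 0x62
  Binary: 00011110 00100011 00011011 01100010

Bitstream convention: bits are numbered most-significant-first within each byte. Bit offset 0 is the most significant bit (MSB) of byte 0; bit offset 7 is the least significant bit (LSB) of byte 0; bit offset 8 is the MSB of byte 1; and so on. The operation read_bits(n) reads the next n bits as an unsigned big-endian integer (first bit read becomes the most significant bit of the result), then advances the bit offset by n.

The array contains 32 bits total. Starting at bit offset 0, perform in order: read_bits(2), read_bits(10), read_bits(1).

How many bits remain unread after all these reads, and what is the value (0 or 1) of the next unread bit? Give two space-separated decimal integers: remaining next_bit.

Answer: 19 0

Derivation:
Read 1: bits[0:2] width=2 -> value=0 (bin 00); offset now 2 = byte 0 bit 2; 30 bits remain
Read 2: bits[2:12] width=10 -> value=482 (bin 0111100010); offset now 12 = byte 1 bit 4; 20 bits remain
Read 3: bits[12:13] width=1 -> value=0 (bin 0); offset now 13 = byte 1 bit 5; 19 bits remain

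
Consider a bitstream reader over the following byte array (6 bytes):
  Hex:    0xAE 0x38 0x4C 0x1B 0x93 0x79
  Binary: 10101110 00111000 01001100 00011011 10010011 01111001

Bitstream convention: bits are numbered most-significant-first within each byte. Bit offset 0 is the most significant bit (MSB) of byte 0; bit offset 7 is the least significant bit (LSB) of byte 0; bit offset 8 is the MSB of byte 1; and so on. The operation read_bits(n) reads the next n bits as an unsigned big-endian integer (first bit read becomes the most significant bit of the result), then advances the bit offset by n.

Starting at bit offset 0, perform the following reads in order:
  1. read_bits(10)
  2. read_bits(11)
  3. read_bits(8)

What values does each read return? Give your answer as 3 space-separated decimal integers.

Answer: 696 1801 131

Derivation:
Read 1: bits[0:10] width=10 -> value=696 (bin 1010111000); offset now 10 = byte 1 bit 2; 38 bits remain
Read 2: bits[10:21] width=11 -> value=1801 (bin 11100001001); offset now 21 = byte 2 bit 5; 27 bits remain
Read 3: bits[21:29] width=8 -> value=131 (bin 10000011); offset now 29 = byte 3 bit 5; 19 bits remain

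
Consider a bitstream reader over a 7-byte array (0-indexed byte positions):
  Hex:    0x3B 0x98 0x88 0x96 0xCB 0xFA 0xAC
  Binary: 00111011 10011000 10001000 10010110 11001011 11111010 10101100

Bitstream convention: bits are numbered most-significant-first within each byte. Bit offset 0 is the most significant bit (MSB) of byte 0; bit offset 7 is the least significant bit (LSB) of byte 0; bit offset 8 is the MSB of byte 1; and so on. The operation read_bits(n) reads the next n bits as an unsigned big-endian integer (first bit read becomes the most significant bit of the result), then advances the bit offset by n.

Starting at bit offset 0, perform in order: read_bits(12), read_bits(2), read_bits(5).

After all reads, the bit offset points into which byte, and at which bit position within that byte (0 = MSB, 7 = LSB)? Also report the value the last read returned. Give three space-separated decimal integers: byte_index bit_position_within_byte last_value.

Answer: 2 3 4

Derivation:
Read 1: bits[0:12] width=12 -> value=953 (bin 001110111001); offset now 12 = byte 1 bit 4; 44 bits remain
Read 2: bits[12:14] width=2 -> value=2 (bin 10); offset now 14 = byte 1 bit 6; 42 bits remain
Read 3: bits[14:19] width=5 -> value=4 (bin 00100); offset now 19 = byte 2 bit 3; 37 bits remain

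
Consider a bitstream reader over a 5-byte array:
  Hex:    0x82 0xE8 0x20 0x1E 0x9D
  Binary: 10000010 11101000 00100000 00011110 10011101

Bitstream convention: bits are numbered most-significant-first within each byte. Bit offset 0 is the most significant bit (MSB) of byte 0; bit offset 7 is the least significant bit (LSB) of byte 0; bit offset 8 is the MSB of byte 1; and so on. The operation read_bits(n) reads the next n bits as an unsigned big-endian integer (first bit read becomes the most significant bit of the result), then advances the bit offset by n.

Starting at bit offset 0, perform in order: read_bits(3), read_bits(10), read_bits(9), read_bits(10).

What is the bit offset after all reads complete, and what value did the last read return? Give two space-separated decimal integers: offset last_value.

Read 1: bits[0:3] width=3 -> value=4 (bin 100); offset now 3 = byte 0 bit 3; 37 bits remain
Read 2: bits[3:13] width=10 -> value=93 (bin 0001011101); offset now 13 = byte 1 bit 5; 27 bits remain
Read 3: bits[13:22] width=9 -> value=8 (bin 000001000); offset now 22 = byte 2 bit 6; 18 bits remain
Read 4: bits[22:32] width=10 -> value=30 (bin 0000011110); offset now 32 = byte 4 bit 0; 8 bits remain

Answer: 32 30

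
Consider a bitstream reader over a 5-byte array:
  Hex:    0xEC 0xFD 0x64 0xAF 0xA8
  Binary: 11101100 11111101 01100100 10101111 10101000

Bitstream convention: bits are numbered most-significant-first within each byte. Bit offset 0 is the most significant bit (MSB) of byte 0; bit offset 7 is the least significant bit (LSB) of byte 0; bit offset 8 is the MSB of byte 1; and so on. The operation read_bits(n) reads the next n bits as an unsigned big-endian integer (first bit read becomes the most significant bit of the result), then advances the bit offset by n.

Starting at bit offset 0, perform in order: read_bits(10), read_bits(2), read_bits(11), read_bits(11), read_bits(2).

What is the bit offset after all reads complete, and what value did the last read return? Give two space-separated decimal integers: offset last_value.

Answer: 36 2

Derivation:
Read 1: bits[0:10] width=10 -> value=947 (bin 1110110011); offset now 10 = byte 1 bit 2; 30 bits remain
Read 2: bits[10:12] width=2 -> value=3 (bin 11); offset now 12 = byte 1 bit 4; 28 bits remain
Read 3: bits[12:23] width=11 -> value=1714 (bin 11010110010); offset now 23 = byte 2 bit 7; 17 bits remain
Read 4: bits[23:34] width=11 -> value=702 (bin 01010111110); offset now 34 = byte 4 bit 2; 6 bits remain
Read 5: bits[34:36] width=2 -> value=2 (bin 10); offset now 36 = byte 4 bit 4; 4 bits remain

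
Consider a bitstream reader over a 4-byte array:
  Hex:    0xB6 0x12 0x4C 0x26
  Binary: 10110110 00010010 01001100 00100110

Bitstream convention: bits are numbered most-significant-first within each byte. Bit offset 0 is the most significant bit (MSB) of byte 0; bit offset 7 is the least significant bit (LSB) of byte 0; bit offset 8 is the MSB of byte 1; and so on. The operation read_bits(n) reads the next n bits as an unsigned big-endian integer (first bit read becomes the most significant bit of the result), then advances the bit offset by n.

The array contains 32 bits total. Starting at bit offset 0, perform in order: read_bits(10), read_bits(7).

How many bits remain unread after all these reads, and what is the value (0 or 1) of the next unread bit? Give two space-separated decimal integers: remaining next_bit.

Read 1: bits[0:10] width=10 -> value=728 (bin 1011011000); offset now 10 = byte 1 bit 2; 22 bits remain
Read 2: bits[10:17] width=7 -> value=36 (bin 0100100); offset now 17 = byte 2 bit 1; 15 bits remain

Answer: 15 1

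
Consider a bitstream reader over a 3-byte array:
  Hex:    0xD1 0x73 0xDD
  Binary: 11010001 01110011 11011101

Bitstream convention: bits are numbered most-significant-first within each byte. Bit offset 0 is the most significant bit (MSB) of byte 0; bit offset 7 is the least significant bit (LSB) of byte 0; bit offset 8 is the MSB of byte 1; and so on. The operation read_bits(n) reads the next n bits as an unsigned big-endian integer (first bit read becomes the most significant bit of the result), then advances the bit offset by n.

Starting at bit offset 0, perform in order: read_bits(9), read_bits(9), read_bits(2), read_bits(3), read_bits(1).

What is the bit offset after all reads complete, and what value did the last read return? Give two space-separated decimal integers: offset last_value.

Answer: 24 1

Derivation:
Read 1: bits[0:9] width=9 -> value=418 (bin 110100010); offset now 9 = byte 1 bit 1; 15 bits remain
Read 2: bits[9:18] width=9 -> value=463 (bin 111001111); offset now 18 = byte 2 bit 2; 6 bits remain
Read 3: bits[18:20] width=2 -> value=1 (bin 01); offset now 20 = byte 2 bit 4; 4 bits remain
Read 4: bits[20:23] width=3 -> value=6 (bin 110); offset now 23 = byte 2 bit 7; 1 bits remain
Read 5: bits[23:24] width=1 -> value=1 (bin 1); offset now 24 = byte 3 bit 0; 0 bits remain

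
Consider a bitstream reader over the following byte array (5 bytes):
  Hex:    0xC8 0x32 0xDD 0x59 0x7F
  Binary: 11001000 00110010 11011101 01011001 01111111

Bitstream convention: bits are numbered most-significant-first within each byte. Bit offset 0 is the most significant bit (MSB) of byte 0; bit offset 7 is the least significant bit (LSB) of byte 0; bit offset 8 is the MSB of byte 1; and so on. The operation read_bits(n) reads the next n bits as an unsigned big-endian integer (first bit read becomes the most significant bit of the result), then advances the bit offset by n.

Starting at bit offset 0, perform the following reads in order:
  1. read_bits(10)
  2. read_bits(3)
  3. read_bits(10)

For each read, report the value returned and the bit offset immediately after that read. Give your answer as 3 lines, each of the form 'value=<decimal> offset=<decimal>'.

Read 1: bits[0:10] width=10 -> value=800 (bin 1100100000); offset now 10 = byte 1 bit 2; 30 bits remain
Read 2: bits[10:13] width=3 -> value=6 (bin 110); offset now 13 = byte 1 bit 5; 27 bits remain
Read 3: bits[13:23] width=10 -> value=366 (bin 0101101110); offset now 23 = byte 2 bit 7; 17 bits remain

Answer: value=800 offset=10
value=6 offset=13
value=366 offset=23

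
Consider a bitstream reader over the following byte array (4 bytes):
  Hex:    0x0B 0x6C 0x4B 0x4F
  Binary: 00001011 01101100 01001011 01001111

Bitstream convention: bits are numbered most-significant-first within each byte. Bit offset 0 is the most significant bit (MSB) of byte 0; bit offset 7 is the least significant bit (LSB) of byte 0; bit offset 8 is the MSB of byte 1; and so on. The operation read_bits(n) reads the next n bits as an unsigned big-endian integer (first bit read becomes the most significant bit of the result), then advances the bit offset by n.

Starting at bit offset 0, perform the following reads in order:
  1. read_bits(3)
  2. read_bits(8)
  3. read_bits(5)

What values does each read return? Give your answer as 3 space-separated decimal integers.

Answer: 0 91 12

Derivation:
Read 1: bits[0:3] width=3 -> value=0 (bin 000); offset now 3 = byte 0 bit 3; 29 bits remain
Read 2: bits[3:11] width=8 -> value=91 (bin 01011011); offset now 11 = byte 1 bit 3; 21 bits remain
Read 3: bits[11:16] width=5 -> value=12 (bin 01100); offset now 16 = byte 2 bit 0; 16 bits remain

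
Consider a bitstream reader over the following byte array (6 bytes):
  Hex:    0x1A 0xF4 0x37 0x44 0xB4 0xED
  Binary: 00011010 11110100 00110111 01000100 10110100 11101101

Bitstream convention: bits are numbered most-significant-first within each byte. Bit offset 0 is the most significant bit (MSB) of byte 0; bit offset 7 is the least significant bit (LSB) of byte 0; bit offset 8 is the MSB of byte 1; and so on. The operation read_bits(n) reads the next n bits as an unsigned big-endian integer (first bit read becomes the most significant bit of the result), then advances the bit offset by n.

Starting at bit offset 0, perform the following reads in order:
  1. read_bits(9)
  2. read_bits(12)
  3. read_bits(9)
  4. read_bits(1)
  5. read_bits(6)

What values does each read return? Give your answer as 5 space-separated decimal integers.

Read 1: bits[0:9] width=9 -> value=53 (bin 000110101); offset now 9 = byte 1 bit 1; 39 bits remain
Read 2: bits[9:21] width=12 -> value=3718 (bin 111010000110); offset now 21 = byte 2 bit 5; 27 bits remain
Read 3: bits[21:30] width=9 -> value=465 (bin 111010001); offset now 30 = byte 3 bit 6; 18 bits remain
Read 4: bits[30:31] width=1 -> value=0 (bin 0); offset now 31 = byte 3 bit 7; 17 bits remain
Read 5: bits[31:37] width=6 -> value=22 (bin 010110); offset now 37 = byte 4 bit 5; 11 bits remain

Answer: 53 3718 465 0 22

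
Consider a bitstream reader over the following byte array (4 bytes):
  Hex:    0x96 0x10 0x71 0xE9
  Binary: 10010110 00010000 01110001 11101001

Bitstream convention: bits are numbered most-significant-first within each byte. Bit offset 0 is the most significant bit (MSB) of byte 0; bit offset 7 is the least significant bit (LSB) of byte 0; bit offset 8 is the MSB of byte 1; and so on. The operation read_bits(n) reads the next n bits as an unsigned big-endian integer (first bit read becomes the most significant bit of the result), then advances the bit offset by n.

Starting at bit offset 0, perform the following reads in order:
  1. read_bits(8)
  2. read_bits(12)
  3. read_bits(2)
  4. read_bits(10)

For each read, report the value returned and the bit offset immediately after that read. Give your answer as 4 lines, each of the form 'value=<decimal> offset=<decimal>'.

Read 1: bits[0:8] width=8 -> value=150 (bin 10010110); offset now 8 = byte 1 bit 0; 24 bits remain
Read 2: bits[8:20] width=12 -> value=263 (bin 000100000111); offset now 20 = byte 2 bit 4; 12 bits remain
Read 3: bits[20:22] width=2 -> value=0 (bin 00); offset now 22 = byte 2 bit 6; 10 bits remain
Read 4: bits[22:32] width=10 -> value=489 (bin 0111101001); offset now 32 = byte 4 bit 0; 0 bits remain

Answer: value=150 offset=8
value=263 offset=20
value=0 offset=22
value=489 offset=32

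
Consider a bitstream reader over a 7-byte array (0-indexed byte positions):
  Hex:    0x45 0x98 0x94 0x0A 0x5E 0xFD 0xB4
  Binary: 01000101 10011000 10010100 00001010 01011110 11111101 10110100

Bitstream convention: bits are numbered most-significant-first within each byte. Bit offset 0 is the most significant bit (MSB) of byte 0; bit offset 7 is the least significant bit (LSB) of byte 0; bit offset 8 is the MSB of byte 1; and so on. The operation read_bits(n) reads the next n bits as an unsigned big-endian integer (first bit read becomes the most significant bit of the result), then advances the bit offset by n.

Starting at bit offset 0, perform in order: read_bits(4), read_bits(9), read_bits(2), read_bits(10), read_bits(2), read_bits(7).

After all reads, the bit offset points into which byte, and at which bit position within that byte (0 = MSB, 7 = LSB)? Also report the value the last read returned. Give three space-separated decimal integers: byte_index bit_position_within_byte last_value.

Answer: 4 2 41

Derivation:
Read 1: bits[0:4] width=4 -> value=4 (bin 0100); offset now 4 = byte 0 bit 4; 52 bits remain
Read 2: bits[4:13] width=9 -> value=179 (bin 010110011); offset now 13 = byte 1 bit 5; 43 bits remain
Read 3: bits[13:15] width=2 -> value=0 (bin 00); offset now 15 = byte 1 bit 7; 41 bits remain
Read 4: bits[15:25] width=10 -> value=296 (bin 0100101000); offset now 25 = byte 3 bit 1; 31 bits remain
Read 5: bits[25:27] width=2 -> value=0 (bin 00); offset now 27 = byte 3 bit 3; 29 bits remain
Read 6: bits[27:34] width=7 -> value=41 (bin 0101001); offset now 34 = byte 4 bit 2; 22 bits remain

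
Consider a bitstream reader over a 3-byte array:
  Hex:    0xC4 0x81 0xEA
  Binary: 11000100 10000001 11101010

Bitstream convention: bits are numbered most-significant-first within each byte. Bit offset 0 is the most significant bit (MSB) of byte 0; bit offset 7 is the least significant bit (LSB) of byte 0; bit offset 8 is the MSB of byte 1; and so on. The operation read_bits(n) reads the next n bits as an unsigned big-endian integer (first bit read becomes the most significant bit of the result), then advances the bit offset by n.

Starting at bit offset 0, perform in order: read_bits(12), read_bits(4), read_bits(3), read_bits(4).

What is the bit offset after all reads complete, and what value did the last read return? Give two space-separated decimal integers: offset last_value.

Read 1: bits[0:12] width=12 -> value=3144 (bin 110001001000); offset now 12 = byte 1 bit 4; 12 bits remain
Read 2: bits[12:16] width=4 -> value=1 (bin 0001); offset now 16 = byte 2 bit 0; 8 bits remain
Read 3: bits[16:19] width=3 -> value=7 (bin 111); offset now 19 = byte 2 bit 3; 5 bits remain
Read 4: bits[19:23] width=4 -> value=5 (bin 0101); offset now 23 = byte 2 bit 7; 1 bits remain

Answer: 23 5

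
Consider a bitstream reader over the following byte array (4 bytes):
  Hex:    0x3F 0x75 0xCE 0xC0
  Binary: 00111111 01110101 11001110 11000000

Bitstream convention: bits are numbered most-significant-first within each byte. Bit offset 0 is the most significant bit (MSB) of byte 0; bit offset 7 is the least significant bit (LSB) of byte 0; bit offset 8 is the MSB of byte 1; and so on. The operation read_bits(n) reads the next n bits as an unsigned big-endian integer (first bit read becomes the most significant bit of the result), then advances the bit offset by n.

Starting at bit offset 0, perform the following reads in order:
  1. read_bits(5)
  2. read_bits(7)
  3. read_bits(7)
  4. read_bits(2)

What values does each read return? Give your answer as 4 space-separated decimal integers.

Read 1: bits[0:5] width=5 -> value=7 (bin 00111); offset now 5 = byte 0 bit 5; 27 bits remain
Read 2: bits[5:12] width=7 -> value=119 (bin 1110111); offset now 12 = byte 1 bit 4; 20 bits remain
Read 3: bits[12:19] width=7 -> value=46 (bin 0101110); offset now 19 = byte 2 bit 3; 13 bits remain
Read 4: bits[19:21] width=2 -> value=1 (bin 01); offset now 21 = byte 2 bit 5; 11 bits remain

Answer: 7 119 46 1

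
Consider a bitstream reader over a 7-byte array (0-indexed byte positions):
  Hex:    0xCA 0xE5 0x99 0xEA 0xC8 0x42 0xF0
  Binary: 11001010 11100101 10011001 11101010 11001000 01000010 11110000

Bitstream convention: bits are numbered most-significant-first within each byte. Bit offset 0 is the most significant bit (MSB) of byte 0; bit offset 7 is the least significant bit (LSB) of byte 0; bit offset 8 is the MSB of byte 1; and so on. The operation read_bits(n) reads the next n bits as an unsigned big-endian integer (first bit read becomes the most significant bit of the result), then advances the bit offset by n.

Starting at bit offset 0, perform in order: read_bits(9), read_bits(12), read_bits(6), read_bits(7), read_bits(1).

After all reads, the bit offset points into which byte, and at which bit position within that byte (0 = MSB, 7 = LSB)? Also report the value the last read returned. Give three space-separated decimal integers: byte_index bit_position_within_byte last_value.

Read 1: bits[0:9] width=9 -> value=405 (bin 110010101); offset now 9 = byte 1 bit 1; 47 bits remain
Read 2: bits[9:21] width=12 -> value=3251 (bin 110010110011); offset now 21 = byte 2 bit 5; 35 bits remain
Read 3: bits[21:27] width=6 -> value=15 (bin 001111); offset now 27 = byte 3 bit 3; 29 bits remain
Read 4: bits[27:34] width=7 -> value=43 (bin 0101011); offset now 34 = byte 4 bit 2; 22 bits remain
Read 5: bits[34:35] width=1 -> value=0 (bin 0); offset now 35 = byte 4 bit 3; 21 bits remain

Answer: 4 3 0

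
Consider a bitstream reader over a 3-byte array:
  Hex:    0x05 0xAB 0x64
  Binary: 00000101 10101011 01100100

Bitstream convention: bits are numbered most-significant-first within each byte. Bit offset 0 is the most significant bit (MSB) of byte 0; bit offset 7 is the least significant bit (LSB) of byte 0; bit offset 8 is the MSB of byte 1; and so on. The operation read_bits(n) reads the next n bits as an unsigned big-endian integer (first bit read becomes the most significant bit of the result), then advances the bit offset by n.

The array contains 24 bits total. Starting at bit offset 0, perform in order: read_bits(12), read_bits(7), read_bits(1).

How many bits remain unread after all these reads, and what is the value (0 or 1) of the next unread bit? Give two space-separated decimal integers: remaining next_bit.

Answer: 4 0

Derivation:
Read 1: bits[0:12] width=12 -> value=90 (bin 000001011010); offset now 12 = byte 1 bit 4; 12 bits remain
Read 2: bits[12:19] width=7 -> value=91 (bin 1011011); offset now 19 = byte 2 bit 3; 5 bits remain
Read 3: bits[19:20] width=1 -> value=0 (bin 0); offset now 20 = byte 2 bit 4; 4 bits remain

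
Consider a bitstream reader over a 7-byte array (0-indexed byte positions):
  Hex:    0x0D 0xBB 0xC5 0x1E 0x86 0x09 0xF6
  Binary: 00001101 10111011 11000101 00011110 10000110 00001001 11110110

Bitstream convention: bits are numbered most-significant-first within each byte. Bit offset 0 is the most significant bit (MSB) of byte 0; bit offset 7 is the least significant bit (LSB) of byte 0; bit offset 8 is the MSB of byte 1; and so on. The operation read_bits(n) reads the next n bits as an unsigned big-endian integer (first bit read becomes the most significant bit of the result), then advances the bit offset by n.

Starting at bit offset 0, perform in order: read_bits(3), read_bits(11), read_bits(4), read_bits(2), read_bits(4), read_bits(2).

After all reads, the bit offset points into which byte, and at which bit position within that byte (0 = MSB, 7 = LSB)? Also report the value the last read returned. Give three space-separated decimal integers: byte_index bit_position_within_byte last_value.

Answer: 3 2 0

Derivation:
Read 1: bits[0:3] width=3 -> value=0 (bin 000); offset now 3 = byte 0 bit 3; 53 bits remain
Read 2: bits[3:14] width=11 -> value=878 (bin 01101101110); offset now 14 = byte 1 bit 6; 42 bits remain
Read 3: bits[14:18] width=4 -> value=15 (bin 1111); offset now 18 = byte 2 bit 2; 38 bits remain
Read 4: bits[18:20] width=2 -> value=0 (bin 00); offset now 20 = byte 2 bit 4; 36 bits remain
Read 5: bits[20:24] width=4 -> value=5 (bin 0101); offset now 24 = byte 3 bit 0; 32 bits remain
Read 6: bits[24:26] width=2 -> value=0 (bin 00); offset now 26 = byte 3 bit 2; 30 bits remain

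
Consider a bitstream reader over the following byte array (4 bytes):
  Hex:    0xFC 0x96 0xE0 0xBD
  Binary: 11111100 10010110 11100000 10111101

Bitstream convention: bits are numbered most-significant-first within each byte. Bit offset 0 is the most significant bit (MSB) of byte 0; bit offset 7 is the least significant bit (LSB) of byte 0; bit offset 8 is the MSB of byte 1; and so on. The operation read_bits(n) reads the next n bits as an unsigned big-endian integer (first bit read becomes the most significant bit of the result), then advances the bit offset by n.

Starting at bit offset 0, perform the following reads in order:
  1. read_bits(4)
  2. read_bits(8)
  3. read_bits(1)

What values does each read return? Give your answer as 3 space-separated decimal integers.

Answer: 15 201 0

Derivation:
Read 1: bits[0:4] width=4 -> value=15 (bin 1111); offset now 4 = byte 0 bit 4; 28 bits remain
Read 2: bits[4:12] width=8 -> value=201 (bin 11001001); offset now 12 = byte 1 bit 4; 20 bits remain
Read 3: bits[12:13] width=1 -> value=0 (bin 0); offset now 13 = byte 1 bit 5; 19 bits remain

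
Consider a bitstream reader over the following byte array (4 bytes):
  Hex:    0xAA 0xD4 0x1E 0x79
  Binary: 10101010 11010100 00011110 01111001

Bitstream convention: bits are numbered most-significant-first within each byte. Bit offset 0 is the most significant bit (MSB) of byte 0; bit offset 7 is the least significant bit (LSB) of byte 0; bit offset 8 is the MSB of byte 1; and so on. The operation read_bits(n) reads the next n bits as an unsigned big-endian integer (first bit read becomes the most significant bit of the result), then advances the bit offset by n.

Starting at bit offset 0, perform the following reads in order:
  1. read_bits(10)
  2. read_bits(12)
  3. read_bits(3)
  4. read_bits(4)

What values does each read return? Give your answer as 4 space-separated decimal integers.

Answer: 683 1287 4 15

Derivation:
Read 1: bits[0:10] width=10 -> value=683 (bin 1010101011); offset now 10 = byte 1 bit 2; 22 bits remain
Read 2: bits[10:22] width=12 -> value=1287 (bin 010100000111); offset now 22 = byte 2 bit 6; 10 bits remain
Read 3: bits[22:25] width=3 -> value=4 (bin 100); offset now 25 = byte 3 bit 1; 7 bits remain
Read 4: bits[25:29] width=4 -> value=15 (bin 1111); offset now 29 = byte 3 bit 5; 3 bits remain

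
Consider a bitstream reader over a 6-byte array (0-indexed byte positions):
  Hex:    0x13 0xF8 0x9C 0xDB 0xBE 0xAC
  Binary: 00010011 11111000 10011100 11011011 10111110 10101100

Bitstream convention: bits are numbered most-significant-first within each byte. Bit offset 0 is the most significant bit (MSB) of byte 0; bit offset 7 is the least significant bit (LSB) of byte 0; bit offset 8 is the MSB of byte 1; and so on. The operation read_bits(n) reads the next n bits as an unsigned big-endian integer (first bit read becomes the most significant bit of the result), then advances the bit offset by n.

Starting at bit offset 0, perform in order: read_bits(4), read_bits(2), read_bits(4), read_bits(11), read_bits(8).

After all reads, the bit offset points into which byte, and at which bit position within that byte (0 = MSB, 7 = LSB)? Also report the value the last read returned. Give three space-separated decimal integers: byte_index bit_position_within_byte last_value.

Read 1: bits[0:4] width=4 -> value=1 (bin 0001); offset now 4 = byte 0 bit 4; 44 bits remain
Read 2: bits[4:6] width=2 -> value=0 (bin 00); offset now 6 = byte 0 bit 6; 42 bits remain
Read 3: bits[6:10] width=4 -> value=15 (bin 1111); offset now 10 = byte 1 bit 2; 38 bits remain
Read 4: bits[10:21] width=11 -> value=1811 (bin 11100010011); offset now 21 = byte 2 bit 5; 27 bits remain
Read 5: bits[21:29] width=8 -> value=155 (bin 10011011); offset now 29 = byte 3 bit 5; 19 bits remain

Answer: 3 5 155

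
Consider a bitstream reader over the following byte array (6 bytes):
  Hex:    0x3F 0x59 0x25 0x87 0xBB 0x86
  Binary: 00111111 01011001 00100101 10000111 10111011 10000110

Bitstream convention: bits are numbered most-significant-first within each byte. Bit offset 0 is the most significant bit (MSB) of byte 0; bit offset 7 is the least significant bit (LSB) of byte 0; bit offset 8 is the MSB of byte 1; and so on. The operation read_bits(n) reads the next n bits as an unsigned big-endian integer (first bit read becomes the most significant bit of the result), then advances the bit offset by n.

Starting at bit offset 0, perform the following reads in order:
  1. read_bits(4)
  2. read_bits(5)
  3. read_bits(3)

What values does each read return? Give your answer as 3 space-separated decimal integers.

Read 1: bits[0:4] width=4 -> value=3 (bin 0011); offset now 4 = byte 0 bit 4; 44 bits remain
Read 2: bits[4:9] width=5 -> value=30 (bin 11110); offset now 9 = byte 1 bit 1; 39 bits remain
Read 3: bits[9:12] width=3 -> value=5 (bin 101); offset now 12 = byte 1 bit 4; 36 bits remain

Answer: 3 30 5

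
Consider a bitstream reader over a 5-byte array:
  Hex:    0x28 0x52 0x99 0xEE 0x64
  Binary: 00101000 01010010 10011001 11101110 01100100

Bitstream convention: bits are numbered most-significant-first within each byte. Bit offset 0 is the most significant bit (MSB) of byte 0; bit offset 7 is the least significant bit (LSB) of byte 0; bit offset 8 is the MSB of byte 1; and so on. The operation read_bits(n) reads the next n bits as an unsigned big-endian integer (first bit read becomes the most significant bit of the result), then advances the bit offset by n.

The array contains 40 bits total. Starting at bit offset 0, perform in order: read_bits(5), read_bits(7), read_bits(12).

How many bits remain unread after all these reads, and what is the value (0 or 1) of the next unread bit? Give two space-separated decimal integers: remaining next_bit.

Read 1: bits[0:5] width=5 -> value=5 (bin 00101); offset now 5 = byte 0 bit 5; 35 bits remain
Read 2: bits[5:12] width=7 -> value=5 (bin 0000101); offset now 12 = byte 1 bit 4; 28 bits remain
Read 3: bits[12:24] width=12 -> value=665 (bin 001010011001); offset now 24 = byte 3 bit 0; 16 bits remain

Answer: 16 1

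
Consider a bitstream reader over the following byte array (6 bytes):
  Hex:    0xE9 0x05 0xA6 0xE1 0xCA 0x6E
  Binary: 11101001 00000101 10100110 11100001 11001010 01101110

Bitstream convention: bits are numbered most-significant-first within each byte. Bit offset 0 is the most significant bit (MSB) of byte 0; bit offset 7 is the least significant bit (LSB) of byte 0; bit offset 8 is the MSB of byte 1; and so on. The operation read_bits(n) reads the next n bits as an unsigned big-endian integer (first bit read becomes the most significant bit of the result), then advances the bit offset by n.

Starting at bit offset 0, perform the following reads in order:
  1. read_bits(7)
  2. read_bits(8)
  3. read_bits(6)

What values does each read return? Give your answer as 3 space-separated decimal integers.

Read 1: bits[0:7] width=7 -> value=116 (bin 1110100); offset now 7 = byte 0 bit 7; 41 bits remain
Read 2: bits[7:15] width=8 -> value=130 (bin 10000010); offset now 15 = byte 1 bit 7; 33 bits remain
Read 3: bits[15:21] width=6 -> value=52 (bin 110100); offset now 21 = byte 2 bit 5; 27 bits remain

Answer: 116 130 52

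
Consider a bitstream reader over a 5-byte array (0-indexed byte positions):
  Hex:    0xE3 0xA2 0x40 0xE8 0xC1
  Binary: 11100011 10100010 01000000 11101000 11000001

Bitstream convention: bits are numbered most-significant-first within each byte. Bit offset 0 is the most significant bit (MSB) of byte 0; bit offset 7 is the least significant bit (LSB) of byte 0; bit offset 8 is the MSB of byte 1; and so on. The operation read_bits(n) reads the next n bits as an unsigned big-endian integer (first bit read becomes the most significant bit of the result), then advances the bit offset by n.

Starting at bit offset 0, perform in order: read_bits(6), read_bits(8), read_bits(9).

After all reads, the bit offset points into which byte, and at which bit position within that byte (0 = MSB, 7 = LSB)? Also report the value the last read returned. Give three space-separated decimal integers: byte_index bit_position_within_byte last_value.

Read 1: bits[0:6] width=6 -> value=56 (bin 111000); offset now 6 = byte 0 bit 6; 34 bits remain
Read 2: bits[6:14] width=8 -> value=232 (bin 11101000); offset now 14 = byte 1 bit 6; 26 bits remain
Read 3: bits[14:23] width=9 -> value=288 (bin 100100000); offset now 23 = byte 2 bit 7; 17 bits remain

Answer: 2 7 288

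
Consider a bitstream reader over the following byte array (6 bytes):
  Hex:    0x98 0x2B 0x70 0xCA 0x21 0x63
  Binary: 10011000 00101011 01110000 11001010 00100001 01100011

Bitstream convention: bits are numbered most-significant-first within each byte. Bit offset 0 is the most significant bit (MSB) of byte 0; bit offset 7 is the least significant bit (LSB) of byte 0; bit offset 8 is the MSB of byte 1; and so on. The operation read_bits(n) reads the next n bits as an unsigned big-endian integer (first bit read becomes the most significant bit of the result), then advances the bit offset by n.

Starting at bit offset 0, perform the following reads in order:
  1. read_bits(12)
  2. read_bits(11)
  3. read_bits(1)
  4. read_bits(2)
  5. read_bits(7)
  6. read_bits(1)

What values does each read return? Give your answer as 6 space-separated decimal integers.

Read 1: bits[0:12] width=12 -> value=2434 (bin 100110000010); offset now 12 = byte 1 bit 4; 36 bits remain
Read 2: bits[12:23] width=11 -> value=1464 (bin 10110111000); offset now 23 = byte 2 bit 7; 25 bits remain
Read 3: bits[23:24] width=1 -> value=0 (bin 0); offset now 24 = byte 3 bit 0; 24 bits remain
Read 4: bits[24:26] width=2 -> value=3 (bin 11); offset now 26 = byte 3 bit 2; 22 bits remain
Read 5: bits[26:33] width=7 -> value=20 (bin 0010100); offset now 33 = byte 4 bit 1; 15 bits remain
Read 6: bits[33:34] width=1 -> value=0 (bin 0); offset now 34 = byte 4 bit 2; 14 bits remain

Answer: 2434 1464 0 3 20 0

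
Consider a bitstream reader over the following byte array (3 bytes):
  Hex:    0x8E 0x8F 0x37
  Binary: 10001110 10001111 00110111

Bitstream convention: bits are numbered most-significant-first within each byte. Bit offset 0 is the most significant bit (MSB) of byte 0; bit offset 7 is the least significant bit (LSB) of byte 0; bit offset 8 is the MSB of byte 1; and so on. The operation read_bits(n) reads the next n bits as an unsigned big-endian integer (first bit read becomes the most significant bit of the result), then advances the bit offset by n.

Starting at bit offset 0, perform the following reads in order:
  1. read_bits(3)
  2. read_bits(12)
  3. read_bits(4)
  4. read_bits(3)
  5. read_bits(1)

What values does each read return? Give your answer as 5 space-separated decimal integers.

Read 1: bits[0:3] width=3 -> value=4 (bin 100); offset now 3 = byte 0 bit 3; 21 bits remain
Read 2: bits[3:15] width=12 -> value=1863 (bin 011101000111); offset now 15 = byte 1 bit 7; 9 bits remain
Read 3: bits[15:19] width=4 -> value=9 (bin 1001); offset now 19 = byte 2 bit 3; 5 bits remain
Read 4: bits[19:22] width=3 -> value=5 (bin 101); offset now 22 = byte 2 bit 6; 2 bits remain
Read 5: bits[22:23] width=1 -> value=1 (bin 1); offset now 23 = byte 2 bit 7; 1 bits remain

Answer: 4 1863 9 5 1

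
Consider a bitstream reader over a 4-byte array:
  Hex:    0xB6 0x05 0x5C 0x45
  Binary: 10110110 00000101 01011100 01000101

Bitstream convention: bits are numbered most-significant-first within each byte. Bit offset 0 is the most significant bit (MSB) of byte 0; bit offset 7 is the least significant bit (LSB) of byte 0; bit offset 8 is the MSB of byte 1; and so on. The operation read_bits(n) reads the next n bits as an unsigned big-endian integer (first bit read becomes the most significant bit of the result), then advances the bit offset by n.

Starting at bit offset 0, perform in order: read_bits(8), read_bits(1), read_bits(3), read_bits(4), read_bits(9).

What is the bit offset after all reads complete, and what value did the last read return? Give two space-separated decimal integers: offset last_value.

Answer: 25 184

Derivation:
Read 1: bits[0:8] width=8 -> value=182 (bin 10110110); offset now 8 = byte 1 bit 0; 24 bits remain
Read 2: bits[8:9] width=1 -> value=0 (bin 0); offset now 9 = byte 1 bit 1; 23 bits remain
Read 3: bits[9:12] width=3 -> value=0 (bin 000); offset now 12 = byte 1 bit 4; 20 bits remain
Read 4: bits[12:16] width=4 -> value=5 (bin 0101); offset now 16 = byte 2 bit 0; 16 bits remain
Read 5: bits[16:25] width=9 -> value=184 (bin 010111000); offset now 25 = byte 3 bit 1; 7 bits remain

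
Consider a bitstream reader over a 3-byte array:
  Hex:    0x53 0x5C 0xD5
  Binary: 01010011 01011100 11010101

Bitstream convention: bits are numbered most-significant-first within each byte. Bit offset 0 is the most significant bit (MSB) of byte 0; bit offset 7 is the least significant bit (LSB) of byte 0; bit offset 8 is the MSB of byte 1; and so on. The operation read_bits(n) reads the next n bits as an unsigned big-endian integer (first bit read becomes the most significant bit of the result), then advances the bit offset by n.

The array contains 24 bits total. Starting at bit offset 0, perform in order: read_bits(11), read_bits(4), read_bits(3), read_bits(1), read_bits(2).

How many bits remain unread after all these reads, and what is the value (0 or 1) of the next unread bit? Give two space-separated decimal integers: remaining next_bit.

Answer: 3 1

Derivation:
Read 1: bits[0:11] width=11 -> value=666 (bin 01010011010); offset now 11 = byte 1 bit 3; 13 bits remain
Read 2: bits[11:15] width=4 -> value=14 (bin 1110); offset now 15 = byte 1 bit 7; 9 bits remain
Read 3: bits[15:18] width=3 -> value=3 (bin 011); offset now 18 = byte 2 bit 2; 6 bits remain
Read 4: bits[18:19] width=1 -> value=0 (bin 0); offset now 19 = byte 2 bit 3; 5 bits remain
Read 5: bits[19:21] width=2 -> value=2 (bin 10); offset now 21 = byte 2 bit 5; 3 bits remain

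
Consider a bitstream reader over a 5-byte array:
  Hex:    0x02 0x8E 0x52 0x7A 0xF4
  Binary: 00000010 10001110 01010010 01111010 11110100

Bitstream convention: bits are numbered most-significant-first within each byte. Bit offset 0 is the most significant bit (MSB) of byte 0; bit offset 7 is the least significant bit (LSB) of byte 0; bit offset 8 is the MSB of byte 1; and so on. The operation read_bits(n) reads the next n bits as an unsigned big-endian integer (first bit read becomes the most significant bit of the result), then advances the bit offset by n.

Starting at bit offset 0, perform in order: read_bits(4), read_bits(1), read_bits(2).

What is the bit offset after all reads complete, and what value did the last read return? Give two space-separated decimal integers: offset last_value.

Read 1: bits[0:4] width=4 -> value=0 (bin 0000); offset now 4 = byte 0 bit 4; 36 bits remain
Read 2: bits[4:5] width=1 -> value=0 (bin 0); offset now 5 = byte 0 bit 5; 35 bits remain
Read 3: bits[5:7] width=2 -> value=1 (bin 01); offset now 7 = byte 0 bit 7; 33 bits remain

Answer: 7 1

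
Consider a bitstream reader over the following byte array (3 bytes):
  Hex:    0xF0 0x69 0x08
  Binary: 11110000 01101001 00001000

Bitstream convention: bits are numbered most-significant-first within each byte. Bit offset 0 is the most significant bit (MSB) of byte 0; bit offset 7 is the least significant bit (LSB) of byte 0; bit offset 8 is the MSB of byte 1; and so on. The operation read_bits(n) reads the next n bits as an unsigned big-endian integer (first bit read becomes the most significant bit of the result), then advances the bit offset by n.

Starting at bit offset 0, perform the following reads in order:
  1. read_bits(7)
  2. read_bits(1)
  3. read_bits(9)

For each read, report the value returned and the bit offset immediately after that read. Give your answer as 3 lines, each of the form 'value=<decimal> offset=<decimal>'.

Answer: value=120 offset=7
value=0 offset=8
value=210 offset=17

Derivation:
Read 1: bits[0:7] width=7 -> value=120 (bin 1111000); offset now 7 = byte 0 bit 7; 17 bits remain
Read 2: bits[7:8] width=1 -> value=0 (bin 0); offset now 8 = byte 1 bit 0; 16 bits remain
Read 3: bits[8:17] width=9 -> value=210 (bin 011010010); offset now 17 = byte 2 bit 1; 7 bits remain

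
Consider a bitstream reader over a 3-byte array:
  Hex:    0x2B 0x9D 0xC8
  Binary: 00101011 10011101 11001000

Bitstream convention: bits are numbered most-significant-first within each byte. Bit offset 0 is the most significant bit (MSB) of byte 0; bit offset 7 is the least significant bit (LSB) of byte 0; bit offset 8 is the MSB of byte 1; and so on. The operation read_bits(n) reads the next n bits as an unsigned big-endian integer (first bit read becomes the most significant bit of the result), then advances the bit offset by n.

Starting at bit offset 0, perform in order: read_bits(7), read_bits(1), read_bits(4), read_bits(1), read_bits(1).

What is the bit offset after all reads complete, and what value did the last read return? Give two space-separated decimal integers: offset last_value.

Answer: 14 1

Derivation:
Read 1: bits[0:7] width=7 -> value=21 (bin 0010101); offset now 7 = byte 0 bit 7; 17 bits remain
Read 2: bits[7:8] width=1 -> value=1 (bin 1); offset now 8 = byte 1 bit 0; 16 bits remain
Read 3: bits[8:12] width=4 -> value=9 (bin 1001); offset now 12 = byte 1 bit 4; 12 bits remain
Read 4: bits[12:13] width=1 -> value=1 (bin 1); offset now 13 = byte 1 bit 5; 11 bits remain
Read 5: bits[13:14] width=1 -> value=1 (bin 1); offset now 14 = byte 1 bit 6; 10 bits remain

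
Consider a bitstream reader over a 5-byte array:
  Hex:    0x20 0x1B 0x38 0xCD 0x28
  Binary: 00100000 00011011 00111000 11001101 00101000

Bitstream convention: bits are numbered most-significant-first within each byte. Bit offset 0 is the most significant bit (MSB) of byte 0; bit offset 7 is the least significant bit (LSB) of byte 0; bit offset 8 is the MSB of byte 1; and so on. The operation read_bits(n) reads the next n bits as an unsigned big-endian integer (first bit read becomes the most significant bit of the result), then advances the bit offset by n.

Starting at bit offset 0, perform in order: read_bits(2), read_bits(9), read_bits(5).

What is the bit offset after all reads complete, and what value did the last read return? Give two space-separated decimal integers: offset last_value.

Answer: 16 27

Derivation:
Read 1: bits[0:2] width=2 -> value=0 (bin 00); offset now 2 = byte 0 bit 2; 38 bits remain
Read 2: bits[2:11] width=9 -> value=256 (bin 100000000); offset now 11 = byte 1 bit 3; 29 bits remain
Read 3: bits[11:16] width=5 -> value=27 (bin 11011); offset now 16 = byte 2 bit 0; 24 bits remain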